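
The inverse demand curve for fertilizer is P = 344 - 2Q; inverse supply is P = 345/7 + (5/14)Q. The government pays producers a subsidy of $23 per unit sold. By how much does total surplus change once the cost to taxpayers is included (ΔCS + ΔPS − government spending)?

Pre-subsidy: 344 - 2Q = 345/7 + (5/14)Q gives Q* = 4126/33 and P* = 3100/33.
With the subsidy, sellers receive Ps = Pb + 23 for each unit, where Pb is the price buyers pay.
On the curves, Pb = 344 - 2Q and Ps = 345/7 + (5/14)Q; the wedge Ps − Pb = 23 gives 345/7 + (5/14)Q − (344 - 2Q) = 23, so Q' = 4448/33.
Then Pb = 344 − 2·(4448/33) = 2456/33 and Ps = 345/7 + (5/14)·(4448/33) = 3215/33.
ΔCS = ½(4126/33 + 4448/33)(3100/33 − 2456/33) = 920276/363; ΔPS = ½(4126/33 + 4448/33)(3215/33 − 3100/33) = 164335/363.
Government spending = 23 × 4448/33 = 102304/33.
Net change = 920276/363 + 164335/363 − 102304/33 = -3703/33. The loss equals the DWL triangle ½·23·322/33.

Net change in total surplus = -3703/33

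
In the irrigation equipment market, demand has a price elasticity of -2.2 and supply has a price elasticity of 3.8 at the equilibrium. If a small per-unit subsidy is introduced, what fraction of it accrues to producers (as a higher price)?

For a small subsidy around the equilibrium, the benefit split depends on the relative slopes, which at a point are proportional to the elasticities.
Buyer share = εs/(εs + |εd|) = 3.8/(3.8 + 2.2) = 19/30; seller share = |εd|/(εs + |εd|) = 11/30.
So producers capture 11/30 of the subsidy.

Producer share = 11/30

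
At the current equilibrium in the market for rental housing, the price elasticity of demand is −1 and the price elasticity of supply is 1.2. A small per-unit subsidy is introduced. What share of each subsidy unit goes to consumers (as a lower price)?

Consumer share = 6/11

For a small subsidy around the equilibrium, the benefit split depends on the relative slopes, which at a point are proportional to the elasticities.
Buyer share = εs/(εs + |εd|) = 1.2/(1.2 + 1) = 6/11; seller share = |εd|/(εs + |εd|) = 5/11.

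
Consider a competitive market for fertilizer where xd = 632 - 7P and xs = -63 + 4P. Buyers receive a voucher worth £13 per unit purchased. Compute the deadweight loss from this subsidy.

Deadweight loss = 2366/11

Pre-subsidy: 632 - 7P = -63 + 4P gives P* = 695/11, x* = 2087/11.
With the rebate, buyers effectively pay Pb = Ps − 13, where Ps is the price sellers receive.
Demand in terms of Ps becomes xd = 632 − 7(Ps − 13) = 723 - 7Ps. Setting this equal to supply: 723 - 7Ps = -63 + 4Ps, so Ps = 786/11.
Buyers pay Pb = 786/11 − 13 = 643/11; x' = -63 + 4·(786/11) = 2451/11.
The subsidy expands output by 2451/11 − 2087/11 = 364/11 past the efficient level; on those units the gap between marginal cost and willingness to pay runs from 0 up to 13.
DWL = ½ × 13 × 364/11 = 2366/11.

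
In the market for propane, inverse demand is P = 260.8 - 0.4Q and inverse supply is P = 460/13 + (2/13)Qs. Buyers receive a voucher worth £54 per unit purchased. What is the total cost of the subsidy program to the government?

Pre-subsidy: 260.8 - 0.4Q = 460/13 + (2/13)Q gives Q* = 407 and P* = 98.
With the rebate, buyers effectively pay Pb = Ps − 54, where Ps is the price sellers receive.
On the curves, Pb = 260.8 - 0.4Q and Ps = 460/13 + (2/13)Q; the wedge Ps − Pb = 54 gives 460/13 + (2/13)Q − (260.8 - 0.4Q) = 54, so Q' = 504.5.
Then Pb = 260.8 − 0.4·504.5 = 59 and Ps = 460/13 + (2/13)·504.5 = 113.
Government outlay = subsidy × quantity = 54 × 504.5 = 27243.

Government cost = £27243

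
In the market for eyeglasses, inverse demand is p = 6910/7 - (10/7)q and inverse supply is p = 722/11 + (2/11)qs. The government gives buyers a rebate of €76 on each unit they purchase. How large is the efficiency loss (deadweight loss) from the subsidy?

Pre-subsidy: 6910/7 - (10/7)q = 722/11 + (2/11)q gives q* = 17739/31 and p* = 5260/31.
With the rebate, buyers effectively pay pb = ps − 76, where ps is the price sellers receive.
On the curves, pb = 6910/7 - (10/7)q and ps = 722/11 + (2/11)q; the wedge ps − pb = 76 gives 722/11 + (2/11)q − (6910/7 - (10/7)q) = 76, so q' = 19202/31.
Then pb = 6910/7 − (10/7)·(19202/31) = 3170/31 and ps = 722/11 + (2/11)·(19202/31) = 5526/31.
The subsidy expands output by 19202/31 − 17739/31 = 1463/31 past the efficient level; on those units the gap between marginal cost and willingness to pay runs from 0 up to 76.
DWL = ½ × 76 × 1463/31 = 55594/31.

Deadweight loss = 55594/31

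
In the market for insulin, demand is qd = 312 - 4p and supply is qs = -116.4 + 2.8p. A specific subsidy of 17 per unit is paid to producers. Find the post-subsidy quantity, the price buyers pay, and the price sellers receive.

Pre-subsidy: 312 - 4p = -116.4 + 2.8p gives p* = 63, q* = 60.
With the subsidy, sellers receive ps = pb + 17 for each unit, where pb is the price buyers pay.
Supply in terms of pb becomes qs = -116.4 + 2.8(pb + 17) = -68.8 + 2.8pb. Setting this equal to demand: 312 - 4pb = -68.8 + 2.8pb, so pb = 56.
Sellers receive ps = 56 + 17 = 73; q' = 312 − 4·56 = 88.

q' = 88; buyers pay 56; sellers receive 73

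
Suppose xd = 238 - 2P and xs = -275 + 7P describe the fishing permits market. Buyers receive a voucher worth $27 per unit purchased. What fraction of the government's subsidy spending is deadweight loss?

Pre-subsidy: 238 - 2P = -275 + 7P gives P* = 57, x* = 124.
With the rebate, buyers effectively pay Pb = Ps − 27, where Ps is the price sellers receive.
Demand in terms of Ps becomes xd = 238 − 2(Ps − 27) = 292 - 2Ps. Setting this equal to supply: 292 - 2Ps = -275 + 7Ps, so Ps = 63.
Buyers pay Pb = 63 − 27 = 36; x' = -275 + 7·63 = 166.
ΔCS = ½(124 + 166)(57 − 36) = 3045; ΔPS = ½(124 + 166)(63 − 57) = 870.
Government spending = 27 × 166 = 4482.
DWL = ½ × 27 × (166 − 124) = 567; fraction = 567 / 4482 = 21/166.

DWL / government spending = 21/166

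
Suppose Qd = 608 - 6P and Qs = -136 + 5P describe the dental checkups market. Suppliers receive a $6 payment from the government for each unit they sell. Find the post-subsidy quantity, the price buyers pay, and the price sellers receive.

Q' = 2404/11; buyers pay 714/11; sellers receive 780/11

Pre-subsidy: 608 - 6P = -136 + 5P gives P* = 744/11, Q* = 2224/11.
With the subsidy, sellers receive Ps = Pb + 6 for each unit, where Pb is the price buyers pay.
Supply in terms of Pb becomes Qs = -136 + 5(Pb + 6) = -106 + 5Pb. Setting this equal to demand: 608 - 6Pb = -106 + 5Pb, so Pb = 714/11.
Sellers receive Ps = 714/11 + 6 = 780/11; Q' = 608 − 6·(714/11) = 2404/11.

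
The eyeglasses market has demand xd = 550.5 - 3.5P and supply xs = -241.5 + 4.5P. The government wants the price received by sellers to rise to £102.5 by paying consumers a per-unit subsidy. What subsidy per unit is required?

At a seller price of 102.5, quantity supplied is -241.5 + 4.5·102.5 = 219.75.
Buyers absorb 219.75 only when they pay Pb with 550.5 − 3.5·Pb = 219.75, i.e. Pb = 94.5.
s = Ps − Pb = 102.5 − 94.5 = 8.

Required subsidy s = £8 per unit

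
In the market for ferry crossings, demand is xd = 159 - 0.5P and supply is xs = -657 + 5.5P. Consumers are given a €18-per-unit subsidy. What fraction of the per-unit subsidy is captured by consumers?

Consumer share = 11/12

Pre-subsidy: 159 - 0.5P = -657 + 5.5P gives P* = 136, x* = 91.
With the rebate, buyers effectively pay Pb = Ps − 18, where Ps is the price sellers receive.
Demand in terms of Ps becomes xd = 159 − 0.5(Ps − 18) = 168 - 0.5Ps. Setting this equal to supply: 168 - 0.5Ps = -657 + 5.5Ps, so Ps = 137.5.
Buyers pay Pb = 137.5 − 18 = 119.5; x' = -657 + 5.5·137.5 = 99.25.
Buyers' price falls by P* − Pb = 136 − 119.5 = 16.5; sellers' price rises by Ps − P* = 137.5 − 136 = 1.5.
So consumers capture 16.5/18 = 11/12 of each unit of subsidy.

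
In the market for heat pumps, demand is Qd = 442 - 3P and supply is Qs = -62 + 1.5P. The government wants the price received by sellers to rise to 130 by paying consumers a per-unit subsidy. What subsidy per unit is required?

Required subsidy s = 27 per unit

At a seller price of 130, quantity supplied is -62 + 1.5·130 = 133.
Buyers absorb 133 only when they pay Pb with 442 − 3·Pb = 133, i.e. Pb = 103.
s = Ps − Pb = 130 − 103 = 27.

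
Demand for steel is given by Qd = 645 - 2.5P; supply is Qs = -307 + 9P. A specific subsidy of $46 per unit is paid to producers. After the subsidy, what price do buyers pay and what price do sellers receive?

Pre-subsidy: 645 - 2.5P = -307 + 9P gives P* = 1904/23, Q* = 10075/23.
With the subsidy, sellers receive Ps = Pb + 46 for each unit, where Pb is the price buyers pay.
Supply in terms of Pb becomes Qs = -307 + 9(Pb + 46) = 107 + 9Pb. Setting this equal to demand: 645 - 2.5Pb = 107 + 9Pb, so Pb = 1076/23.
Sellers receive Ps = 1076/23 + 46 = 2134/23; Q' = 645 − 2.5·(1076/23) = 12145/23.

Buyers pay 1076/23; sellers receive 2134/23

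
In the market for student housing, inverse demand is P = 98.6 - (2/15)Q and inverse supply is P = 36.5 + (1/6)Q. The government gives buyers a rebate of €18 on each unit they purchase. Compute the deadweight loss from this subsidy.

Pre-subsidy: 98.6 - (2/15)Q = 36.5 + (1/6)Q gives Q* = 207 and P* = 71.
With the rebate, buyers effectively pay Pb = Ps − 18, where Ps is the price sellers receive.
On the curves, Pb = 98.6 - (2/15)Q and Ps = 36.5 + (1/6)Q; the wedge Ps − Pb = 18 gives 36.5 + (1/6)Q − (98.6 - (2/15)Q) = 18, so Q' = 267.
Then Pb = 98.6 − (2/15)·267 = 63 and Ps = 36.5 + (1/6)·267 = 81.
The subsidy expands output by 267 − 207 = 60 past the efficient level; on those units the gap between marginal cost and willingness to pay runs from 0 up to 18.
DWL = ½ × 18 × 60 = 540.

Deadweight loss = €540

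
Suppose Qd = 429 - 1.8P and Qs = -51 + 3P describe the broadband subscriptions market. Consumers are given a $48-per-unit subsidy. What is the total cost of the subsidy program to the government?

Government cost = $14544

Pre-subsidy: 429 - 1.8P = -51 + 3P gives P* = 100, Q* = 249.
With the rebate, buyers effectively pay Pb = Ps − 48, where Ps is the price sellers receive.
Demand in terms of Ps becomes Qd = 429 − 1.8(Ps − 48) = 515.4 - 1.8Ps. Setting this equal to supply: 515.4 - 1.8Ps = -51 + 3Ps, so Ps = 118.
Buyers pay Pb = 118 − 48 = 70; Q' = -51 + 3·118 = 303.
Government outlay = subsidy × quantity = 48 × 303 = 14544.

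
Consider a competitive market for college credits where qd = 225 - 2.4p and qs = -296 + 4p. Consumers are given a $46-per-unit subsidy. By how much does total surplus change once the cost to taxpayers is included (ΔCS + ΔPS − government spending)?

Net change in total surplus = -$1587

Pre-subsidy: 225 - 2.4p = -296 + 4p gives p* = 81.40625, q* = 29.625.
With the rebate, buyers effectively pay pb = ps − 46, where ps is the price sellers receive.
Demand in terms of ps becomes qd = 225 − 2.4(ps − 46) = 335.4 - 2.4ps. Setting this equal to supply: 335.4 - 2.4ps = -296 + 4ps, so ps = 98.65625.
Buyers pay pb = 98.65625 − 46 = 52.65625; q' = -296 + 4·98.65625 = 98.625.
ΔCS = ½(29.625 + 98.625)(81.40625 − 52.65625) = 1843.59375; ΔPS = ½(29.625 + 98.625)(98.65625 − 81.40625) = 1106.15625.
Government spending = 46 × 98.625 = 4536.75.
Net change = 1843.59375 + 1106.15625 − 4536.75 = -1587. The loss equals the DWL triangle ½·46·69.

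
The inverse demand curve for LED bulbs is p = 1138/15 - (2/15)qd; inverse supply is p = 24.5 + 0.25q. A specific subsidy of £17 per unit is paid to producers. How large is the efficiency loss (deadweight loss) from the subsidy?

Pre-subsidy: 1138/15 - (2/15)q = 24.5 + 0.25q gives q* = 134 and p* = 58.
With the subsidy, sellers receive ps = pb + 17 for each unit, where pb is the price buyers pay.
On the curves, pb = 1138/15 - (2/15)q and ps = 24.5 + 0.25q; the wedge ps − pb = 17 gives 24.5 + 0.25q − (1138/15 - (2/15)q) = 17, so q' = 4102/23.
Then pb = 1138/15 − (2/15)·(4102/23) = 1198/23 and ps = 24.5 + 0.25·(4102/23) = 1589/23.
The subsidy expands output by 4102/23 − 134 = 1020/23 past the efficient level; on those units the gap between marginal cost and willingness to pay runs from 0 up to 17.
DWL = ½ × 17 × 1020/23 = 8670/23.

Deadweight loss = 8670/23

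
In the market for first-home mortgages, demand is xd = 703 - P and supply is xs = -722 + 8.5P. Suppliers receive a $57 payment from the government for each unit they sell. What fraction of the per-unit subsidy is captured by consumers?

Consumer share = 17/19

Pre-subsidy: 703 - P = -722 + 8.5P gives P* = 150, x* = 553.
With the subsidy, sellers receive Ps = Pb + 57 for each unit, where Pb is the price buyers pay.
Supply in terms of Pb becomes xs = -722 + 8.5(Pb + 57) = -237.5 + 8.5Pb. Setting this equal to demand: 703 - Pb = -237.5 + 8.5Pb, so Pb = 99.
Sellers receive Ps = 99 + 57 = 156; x' = 703 − 1·99 = 604.
Buyers' price falls by P* − Pb = 150 − 99 = 51; sellers' price rises by Ps − P* = 156 − 150 = 6.
So consumers capture 51/57 = 17/19 of each unit of subsidy.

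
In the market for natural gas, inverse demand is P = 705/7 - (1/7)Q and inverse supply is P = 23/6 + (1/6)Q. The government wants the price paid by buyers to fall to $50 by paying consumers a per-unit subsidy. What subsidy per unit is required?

At a buyer price of 50, quantity demanded is 705 − 7·50 = 355.
Sellers supply 355 only when they receive Ps = 23/6 + (1/6)·355 = 63.
s = Ps − Pb = 63 − 50 = 13.

Required subsidy s = $13 per unit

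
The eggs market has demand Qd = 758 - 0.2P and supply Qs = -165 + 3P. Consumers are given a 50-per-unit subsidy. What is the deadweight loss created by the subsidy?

Pre-subsidy: 758 - 0.2P = -165 + 3P gives P* = 288.4375, Q* = 700.3125.
With the rebate, buyers effectively pay Pb = Ps − 50, where Ps is the price sellers receive.
Demand in terms of Ps becomes Qd = 758 − 0.2(Ps − 50) = 768 - 0.2Ps. Setting this equal to supply: 768 - 0.2Ps = -165 + 3Ps, so Ps = 291.5625.
Buyers pay Pb = 291.5625 − 50 = 241.5625; Q' = -165 + 3·291.5625 = 709.6875.
The subsidy expands output by 709.6875 − 700.3125 = 9.375 past the efficient level; on those units the gap between marginal cost and willingness to pay runs from 0 up to 50.
DWL = ½ × 50 × 9.375 = 234.375.

Deadweight loss = 234.375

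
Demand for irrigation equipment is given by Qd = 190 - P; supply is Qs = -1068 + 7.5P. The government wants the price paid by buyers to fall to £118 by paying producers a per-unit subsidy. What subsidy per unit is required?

Required subsidy s = £34 per unit

At a buyer price of 118, quantity demanded is 190 − 1·118 = 72.
Sellers supply 72 only when they receive Ps with -1068 + 7.5·Ps = 72, i.e. Ps = 152.
s = Ps − Pb = 152 − 118 = 34.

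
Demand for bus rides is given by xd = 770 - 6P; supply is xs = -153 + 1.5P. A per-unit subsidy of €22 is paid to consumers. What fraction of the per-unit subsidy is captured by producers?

Pre-subsidy: 770 - 6P = -153 + 1.5P gives P* = 1846/15, x* = 31.6.
With the rebate, buyers effectively pay Pb = Ps − 22, where Ps is the price sellers receive.
Demand in terms of Ps becomes xd = 770 − 6(Ps − 22) = 902 - 6Ps. Setting this equal to supply: 902 - 6Ps = -153 + 1.5Ps, so Ps = 422/3.
Buyers pay Pb = 422/3 − 22 = 356/3; x' = -153 + 1.5·(422/3) = 58.
Buyers' price falls by P* − Pb = 1846/15 − 356/3 = 4.4; sellers' price rises by Ps − P* = 422/3 − 1846/15 = 17.6.
So producers capture 17.6/22 = 0.8 of each unit of subsidy.

Producer share = 0.8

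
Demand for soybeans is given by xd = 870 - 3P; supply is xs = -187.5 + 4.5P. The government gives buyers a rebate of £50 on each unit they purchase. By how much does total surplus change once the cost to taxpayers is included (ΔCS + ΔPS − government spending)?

Pre-subsidy: 870 - 3P = -187.5 + 4.5P gives P* = 141, x* = 447.
With the rebate, buyers effectively pay Pb = Ps − 50, where Ps is the price sellers receive.
Demand in terms of Ps becomes xd = 870 − 3(Ps − 50) = 1020 - 3Ps. Setting this equal to supply: 1020 - 3Ps = -187.5 + 4.5Ps, so Ps = 161.
Buyers pay Pb = 161 − 50 = 111; x' = -187.5 + 4.5·161 = 537.
ΔCS = ½(447 + 537)(141 − 111) = 14760; ΔPS = ½(447 + 537)(161 − 141) = 9840.
Government spending = 50 × 537 = 26850.
Net change = 14760 + 9840 − 26850 = -2250. The loss equals the DWL triangle ½·50·90.

Net change in total surplus = -£2250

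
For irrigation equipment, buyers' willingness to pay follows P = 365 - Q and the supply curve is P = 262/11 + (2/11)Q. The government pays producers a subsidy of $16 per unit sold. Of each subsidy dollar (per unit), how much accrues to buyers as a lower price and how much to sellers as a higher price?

Pre-subsidy: 365 - Q = 262/11 + (2/11)Q gives Q* = 3753/13 and P* = 992/13.
With the subsidy, sellers receive Ps = Pb + 16 for each unit, where Pb is the price buyers pay.
On the curves, Pb = 365 - Q and Ps = 262/11 + (2/11)Q; the wedge Ps − Pb = 16 gives 262/11 + (2/11)Q − (365 - Q) = 16, so Q' = 3929/13.
Then Pb = 365 − 1·(3929/13) = 816/13 and Ps = 262/11 + (2/11)·(3929/13) = 1024/13.
Buyers' price falls by P* − Pb = 992/13 − 816/13 = 176/13; sellers' price rises by Ps − P* = 1024/13 − 992/13 = 32/13.

Buyers gain 176/13 per unit; sellers gain 32/13 per unit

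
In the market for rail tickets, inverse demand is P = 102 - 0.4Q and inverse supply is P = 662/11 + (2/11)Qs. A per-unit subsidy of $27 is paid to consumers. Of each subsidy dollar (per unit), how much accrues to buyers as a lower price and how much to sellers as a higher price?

Buyers gain $18.5625 per unit; sellers gain $8.4375 per unit

Pre-subsidy: 102 - 0.4Q = 662/11 + (2/11)Q gives Q* = 71.875 and P* = 73.25.
With the rebate, buyers effectively pay Pb = Ps − 27, where Ps is the price sellers receive.
On the curves, Pb = 102 - 0.4Q and Ps = 662/11 + (2/11)Q; the wedge Ps − Pb = 27 gives 662/11 + (2/11)Q − (102 - 0.4Q) = 27, so Q' = 118.28125.
Then Pb = 102 − 0.4·118.28125 = 54.6875 and Ps = 662/11 + (2/11)·118.28125 = 81.6875.
Buyers' price falls by P* − Pb = 73.25 − 54.6875 = 18.5625; sellers' price rises by Ps − P* = 81.6875 − 73.25 = 8.4375.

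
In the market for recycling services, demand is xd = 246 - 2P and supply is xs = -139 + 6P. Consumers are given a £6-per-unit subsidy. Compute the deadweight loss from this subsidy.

Pre-subsidy: 246 - 2P = -139 + 6P gives P* = 48.125, x* = 149.75.
With the rebate, buyers effectively pay Pb = Ps − 6, where Ps is the price sellers receive.
Demand in terms of Ps becomes xd = 246 − 2(Ps − 6) = 258 - 2Ps. Setting this equal to supply: 258 - 2Ps = -139 + 6Ps, so Ps = 49.625.
Buyers pay Pb = 49.625 − 6 = 43.625; x' = -139 + 6·49.625 = 158.75.
The subsidy expands output by 158.75 − 149.75 = 9 past the efficient level; on those units the gap between marginal cost and willingness to pay runs from 0 up to 6.
DWL = ½ × 6 × 9 = 27.

Deadweight loss = £27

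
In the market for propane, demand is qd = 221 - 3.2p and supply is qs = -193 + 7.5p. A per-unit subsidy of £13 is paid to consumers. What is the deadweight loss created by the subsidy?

Pre-subsidy: 221 - 3.2p = -193 + 7.5p gives p* = 4140/107, q* = 10399/107.
With the rebate, buyers effectively pay pb = ps − 13, where ps is the price sellers receive.
Demand in terms of ps becomes qd = 221 − 3.2(ps − 13) = 262.6 - 3.2ps. Setting this equal to supply: 262.6 - 3.2ps = -193 + 7.5ps, so ps = 4556/107.
Buyers pay pb = 4556/107 − 13 = 3165/107; q' = -193 + 7.5·(4556/107) = 13519/107.
The subsidy expands output by 13519/107 − 10399/107 = 3120/107 past the efficient level; on those units the gap between marginal cost and willingness to pay runs from 0 up to 13.
DWL = ½ × 13 × 3120/107 = 20280/107.

Deadweight loss = 20280/107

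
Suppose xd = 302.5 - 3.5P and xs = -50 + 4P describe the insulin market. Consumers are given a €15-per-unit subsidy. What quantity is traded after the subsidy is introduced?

x' = 166

Pre-subsidy: 302.5 - 3.5P = -50 + 4P gives P* = 47, x* = 138.
With the rebate, buyers effectively pay Pb = Ps − 15, where Ps is the price sellers receive.
Demand in terms of Ps becomes xd = 302.5 − 3.5(Ps − 15) = 355 - 3.5Ps. Setting this equal to supply: 355 - 3.5Ps = -50 + 4Ps, so Ps = 54.
Buyers pay Pb = 54 − 15 = 39; x' = -50 + 4·54 = 166.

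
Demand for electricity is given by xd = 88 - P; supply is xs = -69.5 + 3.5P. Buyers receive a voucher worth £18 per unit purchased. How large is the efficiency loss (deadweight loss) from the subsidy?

Pre-subsidy: 88 - P = -69.5 + 3.5P gives P* = 35, x* = 53.
With the rebate, buyers effectively pay Pb = Ps − 18, where Ps is the price sellers receive.
Demand in terms of Ps becomes xd = 88 − 1(Ps − 18) = 106 - Ps. Setting this equal to supply: 106 - Ps = -69.5 + 3.5Ps, so Ps = 39.
Buyers pay Pb = 39 − 18 = 21; x' = -69.5 + 3.5·39 = 67.
The subsidy expands output by 67 − 53 = 14 past the efficient level; on those units the gap between marginal cost and willingness to pay runs from 0 up to 18.
DWL = ½ × 18 × 14 = 126.

Deadweight loss = £126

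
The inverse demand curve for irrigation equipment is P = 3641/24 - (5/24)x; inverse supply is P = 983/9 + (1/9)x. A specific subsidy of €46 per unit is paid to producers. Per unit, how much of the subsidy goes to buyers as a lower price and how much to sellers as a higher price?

Buyers gain €30 per unit; sellers gain €16 per unit

Pre-subsidy: 3641/24 - (5/24)x = 983/9 + (1/9)x gives x* = 133 and P* = 124.
With the subsidy, sellers receive Ps = Pb + 46 for each unit, where Pb is the price buyers pay.
On the curves, Pb = 3641/24 - (5/24)x and Ps = 983/9 + (1/9)x; the wedge Ps − Pb = 46 gives 983/9 + (1/9)x − (3641/24 - (5/24)x) = 46, so x' = 277.
Then Pb = 3641/24 − (5/24)·277 = 94 and Ps = 983/9 + (1/9)·277 = 140.
Buyers' price falls by P* − Pb = 124 − 94 = 30; sellers' price rises by Ps − P* = 140 − 124 = 16.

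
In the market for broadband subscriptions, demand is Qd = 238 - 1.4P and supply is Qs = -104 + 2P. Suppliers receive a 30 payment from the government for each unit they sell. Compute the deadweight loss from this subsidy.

Deadweight loss = 6300/17

Pre-subsidy: 238 - 1.4P = -104 + 2P gives P* = 1710/17, Q* = 1652/17.
With the subsidy, sellers receive Ps = Pb + 30 for each unit, where Pb is the price buyers pay.
Supply in terms of Pb becomes Qs = -104 + 2(Pb + 30) = -44 + 2Pb. Setting this equal to demand: 238 - 1.4Pb = -44 + 2Pb, so Pb = 1410/17.
Sellers receive Ps = 1410/17 + 30 = 1920/17; Q' = 238 − 1.4·(1410/17) = 2072/17.
The subsidy expands output by 2072/17 − 1652/17 = 420/17 past the efficient level; on those units the gap between marginal cost and willingness to pay runs from 0 up to 30.
DWL = ½ × 30 × 420/17 = 6300/17.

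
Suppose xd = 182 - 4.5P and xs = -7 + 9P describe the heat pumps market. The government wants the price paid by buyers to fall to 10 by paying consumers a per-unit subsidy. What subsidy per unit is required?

Required subsidy s = 6 per unit

At a buyer price of 10, quantity demanded is 182 − 4.5·10 = 137.
Sellers supply 137 only when they receive Ps with -7 + 9·Ps = 137, i.e. Ps = 16.
s = Ps − Pb = 16 − 10 = 6.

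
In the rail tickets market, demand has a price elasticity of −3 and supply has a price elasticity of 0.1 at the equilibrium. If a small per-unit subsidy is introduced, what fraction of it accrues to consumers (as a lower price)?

For a small subsidy around the equilibrium, the benefit split depends on the relative slopes, which at a point are proportional to the elasticities.
Buyer share = εs/(εs + |εd|) = 0.1/(0.1 + 3) = 1/31; seller share = |εd|/(εs + |εd|) = 30/31.

Consumer share = 1/31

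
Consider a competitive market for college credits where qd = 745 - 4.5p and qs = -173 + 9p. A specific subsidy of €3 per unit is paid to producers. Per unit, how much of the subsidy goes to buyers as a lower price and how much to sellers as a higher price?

Buyers gain €2 per unit; sellers gain €1 per unit

Pre-subsidy: 745 - 4.5p = -173 + 9p gives p* = 68, q* = 439.
With the subsidy, sellers receive ps = pb + 3 for each unit, where pb is the price buyers pay.
Supply in terms of pb becomes qs = -173 + 9(pb + 3) = -146 + 9pb. Setting this equal to demand: 745 - 4.5pb = -146 + 9pb, so pb = 66.
Sellers receive ps = 66 + 3 = 69; q' = 745 − 4.5·66 = 448.
Buyers' price falls by p* − pb = 68 − 66 = 2; sellers' price rises by ps − p* = 69 − 68 = 1.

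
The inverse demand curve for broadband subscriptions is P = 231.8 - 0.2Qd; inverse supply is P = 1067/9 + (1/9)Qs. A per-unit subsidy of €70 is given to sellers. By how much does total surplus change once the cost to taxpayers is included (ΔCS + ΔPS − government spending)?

Net change in total surplus = -€7875

Pre-subsidy: 231.8 - 0.2Q = 1067/9 + (1/9)Q gives Q* = 364 and P* = 159.
With the subsidy, sellers receive Ps = Pb + 70 for each unit, where Pb is the price buyers pay.
On the curves, Pb = 231.8 - 0.2Q and Ps = 1067/9 + (1/9)Q; the wedge Ps − Pb = 70 gives 1067/9 + (1/9)Q − (231.8 - 0.2Q) = 70, so Q' = 589.
Then Pb = 231.8 − 0.2·589 = 114 and Ps = 1067/9 + (1/9)·589 = 184.
ΔCS = ½(364 + 589)(159 − 114) = 21442.5; ΔPS = ½(364 + 589)(184 − 159) = 11912.5.
Government spending = 70 × 589 = 41230.
Net change = 21442.5 + 11912.5 − 41230 = -7875. The loss equals the DWL triangle ½·70·225.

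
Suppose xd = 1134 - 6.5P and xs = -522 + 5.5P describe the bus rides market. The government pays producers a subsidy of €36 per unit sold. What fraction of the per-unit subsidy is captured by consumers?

Consumer share = 11/24

Pre-subsidy: 1134 - 6.5P = -522 + 5.5P gives P* = 138, x* = 237.
With the subsidy, sellers receive Ps = Pb + 36 for each unit, where Pb is the price buyers pay.
Supply in terms of Pb becomes xs = -522 + 5.5(Pb + 36) = -324 + 5.5Pb. Setting this equal to demand: 1134 - 6.5Pb = -324 + 5.5Pb, so Pb = 121.5.
Sellers receive Ps = 121.5 + 36 = 157.5; x' = 1134 − 6.5·121.5 = 344.25.
Buyers' price falls by P* − Pb = 138 − 121.5 = 16.5; sellers' price rises by Ps − P* = 157.5 − 138 = 19.5.
So consumers capture 16.5/36 = 11/24 of each unit of subsidy.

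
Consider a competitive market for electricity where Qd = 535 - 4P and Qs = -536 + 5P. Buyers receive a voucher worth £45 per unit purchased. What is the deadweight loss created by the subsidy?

Pre-subsidy: 535 - 4P = -536 + 5P gives P* = 119, Q* = 59.
With the rebate, buyers effectively pay Pb = Ps − 45, where Ps is the price sellers receive.
Demand in terms of Ps becomes Qd = 535 − 4(Ps − 45) = 715 - 4Ps. Setting this equal to supply: 715 - 4Ps = -536 + 5Ps, so Ps = 139.
Buyers pay Pb = 139 − 45 = 94; Q' = -536 + 5·139 = 159.
The subsidy expands output by 159 − 59 = 100 past the efficient level; on those units the gap between marginal cost and willingness to pay runs from 0 up to 45.
DWL = ½ × 45 × 100 = 2250.

Deadweight loss = £2250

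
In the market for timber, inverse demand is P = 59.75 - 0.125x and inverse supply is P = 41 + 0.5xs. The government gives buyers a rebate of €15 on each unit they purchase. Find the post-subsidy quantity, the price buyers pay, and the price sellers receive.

x' = 54; buyers pay €53; sellers receive €68

Pre-subsidy: 59.75 - 0.125x = 41 + 0.5x gives x* = 30 and P* = 56.
With the rebate, buyers effectively pay Pb = Ps − 15, where Ps is the price sellers receive.
On the curves, Pb = 59.75 - 0.125x and Ps = 41 + 0.5x; the wedge Ps − Pb = 15 gives 41 + 0.5x − (59.75 - 0.125x) = 15, so x' = 54.
Then Pb = 59.75 − 0.125·54 = 53 and Ps = 41 + 0.5·54 = 68.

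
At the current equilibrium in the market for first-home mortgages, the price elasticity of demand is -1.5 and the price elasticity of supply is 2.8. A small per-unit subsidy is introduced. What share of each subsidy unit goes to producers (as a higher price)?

For a small subsidy around the equilibrium, the benefit split depends on the relative slopes, which at a point are proportional to the elasticities.
Buyer share = εs/(εs + |εd|) = 2.8/(2.8 + 1.5) = 28/43; seller share = |εd|/(εs + |εd|) = 15/43.
So producers capture 15/43 of the subsidy.

Producer share = 15/43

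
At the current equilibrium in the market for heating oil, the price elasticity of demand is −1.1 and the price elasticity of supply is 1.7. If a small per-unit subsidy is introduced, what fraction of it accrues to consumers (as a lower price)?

Consumer share = 17/28

For a small subsidy around the equilibrium, the benefit split depends on the relative slopes, which at a point are proportional to the elasticities.
Buyer share = εs/(εs + |εd|) = 1.7/(1.7 + 1.1) = 17/28; seller share = |εd|/(εs + |εd|) = 11/28.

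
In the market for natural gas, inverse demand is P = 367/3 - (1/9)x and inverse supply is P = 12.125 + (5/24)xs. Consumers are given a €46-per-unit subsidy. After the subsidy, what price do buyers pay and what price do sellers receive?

Buyers pay €68; sellers receive €114

Pre-subsidy: 367/3 - (1/9)x = 12.125 + (5/24)x gives x* = 345 and P* = 84.
With the rebate, buyers effectively pay Pb = Ps − 46, where Ps is the price sellers receive.
On the curves, Pb = 367/3 - (1/9)x and Ps = 12.125 + (5/24)x; the wedge Ps − Pb = 46 gives 12.125 + (5/24)x − (367/3 - (1/9)x) = 46, so x' = 489.
Then Pb = 367/3 − (1/9)·489 = 68 and Ps = 12.125 + (5/24)·489 = 114.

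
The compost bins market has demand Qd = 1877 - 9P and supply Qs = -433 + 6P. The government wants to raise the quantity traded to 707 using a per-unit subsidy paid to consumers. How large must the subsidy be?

Required subsidy s = 60 per unit

At Q = 707, invert demand for the buyer price: Pb = (1877 − 707)/9 = 130; invert supply for the seller price: Ps = (707 − (-433))/6 = 190.
The subsidy must fill the gap: s = Ps − Pb = 190 − 130 = 60.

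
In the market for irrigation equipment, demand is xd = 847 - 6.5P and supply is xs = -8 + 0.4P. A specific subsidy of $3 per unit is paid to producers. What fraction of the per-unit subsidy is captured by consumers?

Consumer share = 4/69

Pre-subsidy: 847 - 6.5P = -8 + 0.4P gives P* = 2850/23, x* = 956/23.
With the subsidy, sellers receive Ps = Pb + 3 for each unit, where Pb is the price buyers pay.
Supply in terms of Pb becomes xs = -8 + 0.4(Pb + 3) = -6.8 + 0.4Pb. Setting this equal to demand: 847 - 6.5Pb = -6.8 + 0.4Pb, so Pb = 2846/23.
Sellers receive Ps = 2846/23 + 3 = 2915/23; x' = 847 − 6.5·(2846/23) = 982/23.
Buyers' price falls by P* − Pb = 2850/23 − 2846/23 = 4/23; sellers' price rises by Ps − P* = 2915/23 − 2850/23 = 65/23.
So consumers capture (4/23)/3 = 4/69 of each unit of subsidy.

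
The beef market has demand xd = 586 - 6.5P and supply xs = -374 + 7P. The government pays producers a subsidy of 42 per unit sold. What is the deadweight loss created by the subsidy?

Deadweight loss = 8918/3

Pre-subsidy: 586 - 6.5P = -374 + 7P gives P* = 640/9, x* = 1114/9.
With the subsidy, sellers receive Ps = Pb + 42 for each unit, where Pb is the price buyers pay.
Supply in terms of Pb becomes xs = -374 + 7(Pb + 42) = -80 + 7Pb. Setting this equal to demand: 586 - 6.5Pb = -80 + 7Pb, so Pb = 148/3.
Sellers receive Ps = 148/3 + 42 = 274/3; x' = 586 − 6.5·(148/3) = 796/3.
The subsidy expands output by 796/3 − 1114/9 = 1274/9 past the efficient level; on those units the gap between marginal cost and willingness to pay runs from 0 up to 42.
DWL = ½ × 42 × 1274/9 = 8918/3.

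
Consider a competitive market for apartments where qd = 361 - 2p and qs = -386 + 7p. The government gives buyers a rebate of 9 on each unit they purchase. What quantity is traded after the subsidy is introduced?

q' = 209

Pre-subsidy: 361 - 2p = -386 + 7p gives p* = 83, q* = 195.
With the rebate, buyers effectively pay pb = ps − 9, where ps is the price sellers receive.
Demand in terms of ps becomes qd = 361 − 2(ps − 9) = 379 - 2ps. Setting this equal to supply: 379 - 2ps = -386 + 7ps, so ps = 85.
Buyers pay pb = 85 − 9 = 76; q' = -386 + 7·85 = 209.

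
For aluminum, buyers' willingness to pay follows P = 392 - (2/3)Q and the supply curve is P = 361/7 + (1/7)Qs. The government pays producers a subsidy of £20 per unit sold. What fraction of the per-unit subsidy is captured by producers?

Producer share = 3/17

Pre-subsidy: 392 - (2/3)Q = 361/7 + (1/7)Q gives Q* = 7149/17 and P* = 1898/17.
With the subsidy, sellers receive Ps = Pb + 20 for each unit, where Pb is the price buyers pay.
On the curves, Pb = 392 - (2/3)Q and Ps = 361/7 + (1/7)Q; the wedge Ps − Pb = 20 gives 361/7 + (1/7)Q − (392 - (2/3)Q) = 20, so Q' = 7569/17.
Then Pb = 392 − (2/3)·(7569/17) = 1618/17 and Ps = 361/7 + (1/7)·(7569/17) = 1958/17.
Buyers' price falls by P* − Pb = 1898/17 − 1618/17 = 280/17; sellers' price rises by Ps − P* = 1958/17 − 1898/17 = 60/17.
So producers capture (60/17)/20 = 3/17 of each unit of subsidy.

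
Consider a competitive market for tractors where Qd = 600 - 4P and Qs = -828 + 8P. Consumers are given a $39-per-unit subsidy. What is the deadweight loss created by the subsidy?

Pre-subsidy: 600 - 4P = -828 + 8P gives P* = 119, Q* = 124.
With the rebate, buyers effectively pay Pb = Ps − 39, where Ps is the price sellers receive.
Demand in terms of Ps becomes Qd = 600 − 4(Ps − 39) = 756 - 4Ps. Setting this equal to supply: 756 - 4Ps = -828 + 8Ps, so Ps = 132.
Buyers pay Pb = 132 − 39 = 93; Q' = -828 + 8·132 = 228.
The subsidy expands output by 228 − 124 = 104 past the efficient level; on those units the gap between marginal cost and willingness to pay runs from 0 up to 39.
DWL = ½ × 39 × 104 = 2028.

Deadweight loss = $2028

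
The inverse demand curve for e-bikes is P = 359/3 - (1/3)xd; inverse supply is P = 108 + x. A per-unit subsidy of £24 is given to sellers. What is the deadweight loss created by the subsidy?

Deadweight loss = £216

Pre-subsidy: 359/3 - (1/3)x = 108 + x gives x* = 8.75 and P* = 116.75.
With the subsidy, sellers receive Ps = Pb + 24 for each unit, where Pb is the price buyers pay.
On the curves, Pb = 359/3 - (1/3)x and Ps = 108 + x; the wedge Ps − Pb = 24 gives 108 + x − (359/3 - (1/3)x) = 24, so x' = 26.75.
Then Pb = 359/3 − (1/3)·26.75 = 110.75 and Ps = 108 + 1·26.75 = 134.75.
The subsidy expands output by 26.75 − 8.75 = 18 past the efficient level; on those units the gap between marginal cost and willingness to pay runs from 0 up to 24.
DWL = ½ × 24 × 18 = 216.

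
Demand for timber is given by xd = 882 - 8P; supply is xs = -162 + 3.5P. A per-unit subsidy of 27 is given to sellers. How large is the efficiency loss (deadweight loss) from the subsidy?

Pre-subsidy: 882 - 8P = -162 + 3.5P gives P* = 2088/23, x* = 3582/23.
With the subsidy, sellers receive Ps = Pb + 27 for each unit, where Pb is the price buyers pay.
Supply in terms of Pb becomes xs = -162 + 3.5(Pb + 27) = -67.5 + 3.5Pb. Setting this equal to demand: 882 - 8Pb = -67.5 + 3.5Pb, so Pb = 1899/23.
Sellers receive Ps = 1899/23 + 27 = 2520/23; x' = 882 − 8·(1899/23) = 5094/23.
The subsidy expands output by 5094/23 − 3582/23 = 1512/23 past the efficient level; on those units the gap between marginal cost and willingness to pay runs from 0 up to 27.
DWL = ½ × 27 × 1512/23 = 20412/23.

Deadweight loss = 20412/23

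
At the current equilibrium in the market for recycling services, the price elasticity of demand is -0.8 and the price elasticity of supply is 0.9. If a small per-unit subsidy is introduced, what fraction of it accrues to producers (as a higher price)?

Producer share = 8/17

For a small subsidy around the equilibrium, the benefit split depends on the relative slopes, which at a point are proportional to the elasticities.
Buyer share = εs/(εs + |εd|) = 0.9/(0.9 + 0.8) = 9/17; seller share = |εd|/(εs + |εd|) = 8/17.
So producers capture 8/17 of the subsidy.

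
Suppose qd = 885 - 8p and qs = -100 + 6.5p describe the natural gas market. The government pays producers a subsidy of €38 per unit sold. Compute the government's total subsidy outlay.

Government cost = 526566/29

Pre-subsidy: 885 - 8p = -100 + 6.5p gives p* = 1970/29, q* = 9905/29.
With the subsidy, sellers receive ps = pb + 38 for each unit, where pb is the price buyers pay.
Supply in terms of pb becomes qs = -100 + 6.5(pb + 38) = 147 + 6.5pb. Setting this equal to demand: 885 - 8pb = 147 + 6.5pb, so pb = 1476/29.
Sellers receive ps = 1476/29 + 38 = 2578/29; q' = 885 − 8·(1476/29) = 13857/29.
Government outlay = subsidy × quantity = 38 × 13857/29 = 526566/29.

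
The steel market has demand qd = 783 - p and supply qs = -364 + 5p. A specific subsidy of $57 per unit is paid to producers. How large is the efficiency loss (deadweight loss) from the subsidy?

Deadweight loss = $1353.75

Pre-subsidy: 783 - p = -364 + 5p gives p* = 1147/6, q* = 3551/6.
With the subsidy, sellers receive ps = pb + 57 for each unit, where pb is the price buyers pay.
Supply in terms of pb becomes qs = -364 + 5(pb + 57) = -79 + 5pb. Setting this equal to demand: 783 - pb = -79 + 5pb, so pb = 431/3.
Sellers receive ps = 431/3 + 57 = 602/3; q' = 783 − 1·(431/3) = 1918/3.
The subsidy expands output by 1918/3 − 3551/6 = 47.5 past the efficient level; on those units the gap between marginal cost and willingness to pay runs from 0 up to 57.
DWL = ½ × 57 × 47.5 = 1353.75.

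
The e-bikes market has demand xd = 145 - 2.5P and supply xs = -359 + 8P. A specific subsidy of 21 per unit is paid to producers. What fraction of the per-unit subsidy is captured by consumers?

Pre-subsidy: 145 - 2.5P = -359 + 8P gives P* = 48, x* = 25.
With the subsidy, sellers receive Ps = Pb + 21 for each unit, where Pb is the price buyers pay.
Supply in terms of Pb becomes xs = -359 + 8(Pb + 21) = -191 + 8Pb. Setting this equal to demand: 145 - 2.5Pb = -191 + 8Pb, so Pb = 32.
Sellers receive Ps = 32 + 21 = 53; x' = 145 − 2.5·32 = 65.
Buyers' price falls by P* − Pb = 48 − 32 = 16; sellers' price rises by Ps − P* = 53 − 48 = 5.
So consumers capture 16/21 = 16/21 of each unit of subsidy.

Consumer share = 16/21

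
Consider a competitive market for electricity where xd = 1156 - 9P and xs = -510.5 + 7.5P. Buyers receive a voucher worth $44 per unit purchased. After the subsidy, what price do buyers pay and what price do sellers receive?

Buyers pay $81; sellers receive $125

Pre-subsidy: 1156 - 9P = -510.5 + 7.5P gives P* = 101, x* = 247.
With the rebate, buyers effectively pay Pb = Ps − 44, where Ps is the price sellers receive.
Demand in terms of Ps becomes xd = 1156 − 9(Ps − 44) = 1552 - 9Ps. Setting this equal to supply: 1552 - 9Ps = -510.5 + 7.5Ps, so Ps = 125.
Buyers pay Pb = 125 − 44 = 81; x' = -510.5 + 7.5·125 = 427.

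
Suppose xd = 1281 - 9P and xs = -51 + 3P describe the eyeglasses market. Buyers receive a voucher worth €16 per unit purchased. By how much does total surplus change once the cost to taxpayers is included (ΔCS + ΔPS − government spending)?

Pre-subsidy: 1281 - 9P = -51 + 3P gives P* = 111, x* = 282.
With the rebate, buyers effectively pay Pb = Ps − 16, where Ps is the price sellers receive.
Demand in terms of Ps becomes xd = 1281 − 9(Ps − 16) = 1425 - 9Ps. Setting this equal to supply: 1425 - 9Ps = -51 + 3Ps, so Ps = 123.
Buyers pay Pb = 123 − 16 = 107; x' = -51 + 3·123 = 318.
ΔCS = ½(282 + 318)(111 − 107) = 1200; ΔPS = ½(282 + 318)(123 − 111) = 3600.
Government spending = 16 × 318 = 5088.
Net change = 1200 + 3600 − 5088 = -288. The loss equals the DWL triangle ½·16·36.

Net change in total surplus = -€288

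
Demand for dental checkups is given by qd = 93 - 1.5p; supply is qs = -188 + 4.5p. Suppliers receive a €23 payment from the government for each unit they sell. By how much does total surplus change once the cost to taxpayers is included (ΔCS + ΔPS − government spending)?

Net change in total surplus = -€297.5625

Pre-subsidy: 93 - 1.5p = -188 + 4.5p gives p* = 281/6, q* = 22.75.
With the subsidy, sellers receive ps = pb + 23 for each unit, where pb is the price buyers pay.
Supply in terms of pb becomes qs = -188 + 4.5(pb + 23) = -84.5 + 4.5pb. Setting this equal to demand: 93 - 1.5pb = -84.5 + 4.5pb, so pb = 355/12.
Sellers receive ps = 355/12 + 23 = 631/12; q' = 93 − 1.5·(355/12) = 48.625.
ΔCS = ½(22.75 + 48.625)(281/6 − 355/12) = 615.609375; ΔPS = ½(22.75 + 48.625)(631/12 − 281/6) = 205.203125.
Government spending = 23 × 48.625 = 1118.375.
Net change = 615.609375 + 205.203125 − 1118.375 = -297.5625. The loss equals the DWL triangle ½·23·25.875.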